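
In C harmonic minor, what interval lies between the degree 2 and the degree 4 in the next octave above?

The scale runs C D Eb F G Ab B.
That puts D below F.
From D to F: 15 semitones over a tenth = minor.

minor tenth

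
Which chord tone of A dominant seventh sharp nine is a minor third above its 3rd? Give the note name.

E

The chord tones of A7#9 (A dominant seventh sharp nine) are A-C#-E-G-B#.
The 3rd is C#. A minor third above C# is E.
E is the chord's 5th.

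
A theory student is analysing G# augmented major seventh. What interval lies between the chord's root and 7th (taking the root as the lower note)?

major seventh

G#+maj7 (G# augmented major seventh) is spelled G#-B#-D##-F##.
So we need the interval from G# up to F##.
Counting 7 letters and 11 half steps from G# gives a major seventh.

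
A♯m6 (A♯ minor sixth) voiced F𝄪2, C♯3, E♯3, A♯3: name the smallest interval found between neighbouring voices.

major 3rd

Adjacent intervals: F𝄪2→C♯3 = diminished fifth; C♯3→E♯3 = major third; E♯3→A♯3 = perfect fourth.
The smallest is C♯3 to E♯3, a major third (4 semitones).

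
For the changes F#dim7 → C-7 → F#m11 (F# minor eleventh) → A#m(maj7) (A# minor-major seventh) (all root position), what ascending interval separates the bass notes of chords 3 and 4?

M3

The roots are F# and A#.
Counting 3 letters and 4 half steps from F# gives a major third.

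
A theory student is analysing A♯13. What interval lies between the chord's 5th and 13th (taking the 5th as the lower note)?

The chord tones of A♯ dominant thirteenth are A♯–C𝄪–E♯–G♯–B♯–F𝄪.
The 5th is E♯ and the 13th is F𝄪.
E♯ up to F𝄪 spans 9 letter names and 14 semitones — a major ninth.

major 9th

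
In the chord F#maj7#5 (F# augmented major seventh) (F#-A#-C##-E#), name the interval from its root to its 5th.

The root is F# and the 5th is C##.
From F# to C##: 8 semitones over a fifth = augmented.

augmented fifth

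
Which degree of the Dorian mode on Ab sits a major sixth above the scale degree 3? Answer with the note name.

Ab

The scale is Ab Bb Cb Db Eb F Gb.
The scale degree 3 is Cb; a major sixth above that is Ab — scale degree 1.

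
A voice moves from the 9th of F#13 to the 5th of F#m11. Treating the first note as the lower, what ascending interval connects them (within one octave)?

perfect fourth

F#13 has G# as its 9th, and F#m11 has C# as its 5th.
Counting 4 letters and 5 half steps from G# gives a perfect fourth.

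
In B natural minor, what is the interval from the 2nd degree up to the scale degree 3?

minor second

Spelling B natural minor: B C# D E F# G A.
That puts C# below D.
From C# to D: 1 semitone over a second = minor.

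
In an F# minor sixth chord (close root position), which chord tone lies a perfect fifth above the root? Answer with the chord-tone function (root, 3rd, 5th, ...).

5th

The chord tones of F#m6 are F#-A-C#-D#.
The root is F#. A perfect fifth above F# is C#.
C# is the chord's 5th.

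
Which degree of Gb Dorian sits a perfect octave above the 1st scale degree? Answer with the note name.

The scale is Gb Ab Bbb Cb Db Eb Fb.
The 1st scale degree is Gb; a perfect octave above that is Gb — scale degree 1.

Gb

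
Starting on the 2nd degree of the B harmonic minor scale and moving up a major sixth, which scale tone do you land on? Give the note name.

The scale is B C# D E F# G A#.
The 2nd degree is C#; a major sixth above that is A# — scale degree 7.

A#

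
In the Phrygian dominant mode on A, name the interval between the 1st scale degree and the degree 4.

The scale runs A Bb C# D E F G.
So we need the interval from A up to D.
A up to D spans 4 letter names and 5 semitones — a perfect fourth.

perfect fourth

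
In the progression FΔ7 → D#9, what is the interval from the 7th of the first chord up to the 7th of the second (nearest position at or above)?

FΔ7 has E as its 7th, and D#9 has C# as its 7th.
Counting 6 letters and 9 half steps from E gives a major sixth.

major sixth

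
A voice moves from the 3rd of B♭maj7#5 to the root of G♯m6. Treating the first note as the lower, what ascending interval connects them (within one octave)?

augmented fourth

B♭maj7#5 has D as its 3rd, and G♯m6 has G♯ as its root.
D up to G♯ is 6 semitones, a half step wider than a perfect fourth, so the interval is augmented.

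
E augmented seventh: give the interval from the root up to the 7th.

minor 7th

The chord tones of E+7 (E augmented seventh) are E–G#–B#–D.
So we need the interval from E up to D.
7 letter names make it a seventh; at 10 semitones (a half step narrower than major) the quality is minor.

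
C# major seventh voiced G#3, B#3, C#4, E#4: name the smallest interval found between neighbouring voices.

m2

Adjacent intervals: G#3→B#3 = major third; B#3→C#4 = minor second; C#4→E#4 = major third.
The smallest is B#3 to C#4, a minor second (1 semitone).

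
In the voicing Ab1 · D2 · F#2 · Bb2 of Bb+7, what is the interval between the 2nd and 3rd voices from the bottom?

major third

Those voices are D2 and F#2.
From D to F# is 4 semitones, exactly the major third.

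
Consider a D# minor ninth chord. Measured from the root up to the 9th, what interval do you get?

major ninth

The chord tones of D# minor ninth are D#, F#, A#, C#, E#.
The root is D# and the 9th is E#.
From D# to E# is 14 semitones, exactly the major ninth.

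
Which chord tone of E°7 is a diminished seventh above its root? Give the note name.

Db

Edim7: E-G-Bb-Db.
The root is E. A diminished seventh above E is Db.
Db is the chord's 7th.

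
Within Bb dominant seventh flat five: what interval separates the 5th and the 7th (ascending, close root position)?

major third

Bb7b5 is spelled Bb, D, Fb, Ab.
So we need the interval from Fb up to Ab.
Counting 3 letters and 4 half steps from Fb gives a major third.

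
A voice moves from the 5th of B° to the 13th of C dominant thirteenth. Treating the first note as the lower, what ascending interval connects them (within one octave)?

major third

The 5th of B° is F; the 13th of C dominant thirteenth is A.
F up to A spans 3 letter names and 4 semitones — a major third.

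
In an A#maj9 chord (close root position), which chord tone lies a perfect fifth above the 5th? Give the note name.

The chord tones of A#maj9 (A# major ninth) are A#–C##–E#–G##–B#.
The 5th is E#. A perfect fifth above E# is B#.
B# is the chord's 9th.

B#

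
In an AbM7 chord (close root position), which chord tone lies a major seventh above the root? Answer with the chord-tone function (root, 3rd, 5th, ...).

Ab major seventh: Ab-C-Eb-G.
The root is Ab. A major seventh above Ab is G.
G is the chord's 7th.

7th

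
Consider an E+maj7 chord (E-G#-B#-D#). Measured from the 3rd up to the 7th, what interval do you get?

The 3rd is G# and the 7th is D#.
From G# to D# is 7 semitones, exactly the perfect fifth.

perfect fifth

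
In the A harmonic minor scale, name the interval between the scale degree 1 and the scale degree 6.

The scale runs A B C D E F G#.
So we need the interval from A up to F.
6 letter names make it a sixth; at 8 semitones (a half step narrower than major) the quality is minor.

minor sixth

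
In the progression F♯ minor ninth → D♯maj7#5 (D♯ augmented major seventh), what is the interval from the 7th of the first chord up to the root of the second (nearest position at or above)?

major 7th

F♯ minor ninth has E as its 7th, and D♯maj7#5 (D♯ augmented major seventh) has D♯ as its root.
Counting 7 letters and 11 half steps from E gives a major seventh.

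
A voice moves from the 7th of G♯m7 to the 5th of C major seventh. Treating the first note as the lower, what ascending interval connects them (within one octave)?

minor second

The 7th of G♯m7 is F♯; the 5th of C major seventh is G.
2 letter names make it a second; at 1 semitone (a half step narrower than major) the quality is minor.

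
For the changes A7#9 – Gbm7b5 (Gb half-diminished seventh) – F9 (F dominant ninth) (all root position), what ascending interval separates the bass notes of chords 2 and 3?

The roots are Gb and F.
Gb up to F spans 7 letter names and 11 semitones — a major seventh.

major 7th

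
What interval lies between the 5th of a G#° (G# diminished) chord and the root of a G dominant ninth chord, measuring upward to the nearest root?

G#° (G# diminished) has D as its 5th, and G dominant ninth has G as its root.
D up to G spans 4 letter names and 5 semitones — a perfect fourth.

perfect 4th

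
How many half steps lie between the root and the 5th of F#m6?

7

The chord tones of F#min6 are F#, A, C#, D#.
F# to C# is a perfect fifth: 7 semitones.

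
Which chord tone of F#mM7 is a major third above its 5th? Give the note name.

E#

The chord tones of F#m(maj7) are F# A C# E#.
The 5th is C#. A major third above C# is E#.
E# is the chord's 7th.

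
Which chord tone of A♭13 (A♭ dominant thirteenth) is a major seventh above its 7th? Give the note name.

F

A♭13 (A♭ dominant thirteenth): A♭–C–E♭–G♭–B♭–F.
The 7th is G♭. A major seventh above G♭ is F.
F is the chord's 13th.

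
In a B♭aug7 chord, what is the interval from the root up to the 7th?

B♭7#5: B♭ D F♯ A♭.
So we need the interval from B♭ up to A♭.
7 letter names make it a seventh; at 10 semitones (a half step narrower than major) the quality is minor.

minor seventh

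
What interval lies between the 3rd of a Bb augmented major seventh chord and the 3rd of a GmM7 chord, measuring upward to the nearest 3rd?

minor sixth

The 3rd of Bb augmented major seventh is D; the 3rd of GmM7 is Bb.
6 letter names make it a sixth; at 8 semitones (a half step narrower than major) the quality is minor.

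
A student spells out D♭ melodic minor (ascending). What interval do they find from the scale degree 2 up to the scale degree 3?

Spelling D♭ melodic minor (ascending): D♭ E♭ F♭ G♭ A♭ B♭ C.
So we need the interval from E♭ up to F♭.
E♭ up to F♭ is 1 semitone, a half step narrower than a major second, so the interval is minor.

minor second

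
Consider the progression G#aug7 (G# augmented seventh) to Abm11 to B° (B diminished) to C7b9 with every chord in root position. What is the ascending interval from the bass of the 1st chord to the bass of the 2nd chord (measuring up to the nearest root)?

diminished second

The roots are G# and Ab.
2 letter names make it a second; at 0 semitones (a whole step narrower than major) the quality is diminished.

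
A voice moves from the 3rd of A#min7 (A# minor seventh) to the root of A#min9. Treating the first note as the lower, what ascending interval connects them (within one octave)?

The 3rd of A#min7 (A# minor seventh) is C#; the root of A#min9 is A#.
Counting 6 letters and 9 half steps from C# gives a major sixth.

major 6th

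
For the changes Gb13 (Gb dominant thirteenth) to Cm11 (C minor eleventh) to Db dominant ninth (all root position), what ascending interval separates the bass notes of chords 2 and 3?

minor 2nd

The roots are C and Db.
From C to Db: 1 semitone over a second = minor.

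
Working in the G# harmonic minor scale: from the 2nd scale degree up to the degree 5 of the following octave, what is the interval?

perfect eleventh

G# harmonic minor: G# A# B C# D# E F##.
2nd scale degree = A#; 5th scale degree (up an octave) = D#.
Counting 11 letters and 17 half steps from A# gives a perfect eleventh.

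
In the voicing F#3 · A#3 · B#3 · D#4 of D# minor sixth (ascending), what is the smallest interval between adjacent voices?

Adjacent intervals: F#3→A#3 = major third; A#3→B#3 = major second; B#3→D#4 = minor third.
The smallest is A#3 to B#3, a major second (2 semitones).

major second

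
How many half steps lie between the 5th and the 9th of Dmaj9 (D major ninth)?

7

Dmaj9 (D major ninth): D, F♯, A, C♯, E.
A to E is a perfect fifth: 7 semitones.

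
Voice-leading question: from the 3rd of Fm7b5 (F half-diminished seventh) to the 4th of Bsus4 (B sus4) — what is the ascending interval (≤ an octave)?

The 3rd of Fm7b5 (F half-diminished seventh) is A♭; the 4th of Bsus4 (B sus4) is E.
5 letter names make it a fifth; at 8 semitones (a half step wider than perfect) the quality is augmented.

augmented fifth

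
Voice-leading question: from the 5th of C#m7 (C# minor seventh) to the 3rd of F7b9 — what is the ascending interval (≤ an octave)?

minor second

C#m7 (C# minor seventh) has G# as its 5th, and F7b9 has A as its 3rd.
G# up to A is 1 semitone, a half step narrower than a major second, so the interval is minor.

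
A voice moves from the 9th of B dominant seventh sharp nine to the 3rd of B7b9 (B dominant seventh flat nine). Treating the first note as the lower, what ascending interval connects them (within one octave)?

The 9th of B dominant seventh sharp nine is C##; the 3rd of B7b9 (B dominant seventh flat nine) is D#.
From C## to D#: 1 semitone over a second = minor.

minor second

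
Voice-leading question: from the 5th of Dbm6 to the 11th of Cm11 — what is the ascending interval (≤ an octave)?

Dbm6 has Ab as its 5th, and Cm11 has F as its 11th.
Counting 6 letters and 9 half steps from Ab gives a major sixth.

major 6th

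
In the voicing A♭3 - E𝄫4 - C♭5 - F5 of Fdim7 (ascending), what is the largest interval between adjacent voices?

major sixth

Adjacent intervals: A♭3→E𝄫4 = diminished fifth; E𝄫4→C♭5 = major sixth; C♭5→F5 = augmented fourth.
The largest is E𝄫4 to C♭5, a major sixth (9 semitones).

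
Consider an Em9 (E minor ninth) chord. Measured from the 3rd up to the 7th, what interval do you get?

P5

Spelling the chord: E–G–B–D–F#.
The 3rd is G and the 7th is D.
G up to D spans 5 letter names and 7 semitones — a perfect fifth.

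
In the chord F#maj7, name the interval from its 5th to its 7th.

F#M7: F# A# C# E#.
The 5th is C# and the 7th is E#.
Counting 3 letters and 4 half steps from C# gives a major third.

M3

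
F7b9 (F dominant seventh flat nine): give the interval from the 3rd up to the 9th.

d7

The chord tones of F7b9 are F A C E♭ G♭.
So we need the interval from A up to G♭.
7 letter names make it a seventh; at 9 semitones (a whole step narrower than major) the quality is diminished.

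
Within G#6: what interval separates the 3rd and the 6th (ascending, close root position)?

Spelling the chord: G# B# D# E#.
So we need the interval from B# up to E#.
Counting 4 letters and 5 half steps from B# gives a perfect fourth.

perfect fourth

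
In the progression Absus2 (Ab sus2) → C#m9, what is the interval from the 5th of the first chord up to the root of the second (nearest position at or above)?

augmented 6th

The 5th of Absus2 (Ab sus2) is Eb; the root of C#m9 is C#.
6 letter names make it a sixth; at 10 semitones (a half step wider than major) the quality is augmented.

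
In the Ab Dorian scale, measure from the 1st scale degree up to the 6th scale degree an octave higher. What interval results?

major thirteenth

Spelling the Ab Dorian scale: Ab Bb Cb Db Eb F Gb.
The 1st scale degree is Ab and the 6th degree (up an octave) is F.
Ab up to F spans 13 letter names and 21 semitones — a major thirteenth.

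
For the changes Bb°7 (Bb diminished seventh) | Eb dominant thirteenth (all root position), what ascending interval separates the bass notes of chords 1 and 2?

The roots are Bb and Eb.
From Bb to Eb is 5 semitones, exactly the perfect fourth.

perfect 4th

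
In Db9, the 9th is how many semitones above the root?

Db9: Db, F, Ab, Cb, Eb.
Db to Eb is a major ninth: 14 semitones.

14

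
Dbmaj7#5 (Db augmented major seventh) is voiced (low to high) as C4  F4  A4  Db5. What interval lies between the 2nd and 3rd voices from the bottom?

major third

Those voices are F4 and A4.
F up to A spans 3 letter names and 4 semitones — a major third.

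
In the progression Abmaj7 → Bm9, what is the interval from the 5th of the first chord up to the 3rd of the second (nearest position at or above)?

major 7th

The 5th of Abmaj7 is Eb; the 3rd of Bm9 is D.
Eb up to D spans 7 letter names and 11 semitones — a major seventh.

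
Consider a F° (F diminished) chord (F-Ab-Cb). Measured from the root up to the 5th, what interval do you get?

The root is F and the 5th is Cb.
F up to Cb is 6 semitones, a half step narrower than a perfect fifth, so the interval is diminished.

diminished fifth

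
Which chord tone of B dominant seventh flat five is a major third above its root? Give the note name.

D#

B7b5: B, D♯, F, A.
The root is B. A major third above B is D♯.
D♯ is the chord's 3rd.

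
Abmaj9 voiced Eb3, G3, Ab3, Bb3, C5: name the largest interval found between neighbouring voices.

Adjacent intervals: Eb3→G3 = major third; G3→Ab3 = minor second; Ab3→Bb3 = major second; Bb3→C5 = major ninth.
The largest is Bb3 to C5, a major ninth (14 semitones).

M9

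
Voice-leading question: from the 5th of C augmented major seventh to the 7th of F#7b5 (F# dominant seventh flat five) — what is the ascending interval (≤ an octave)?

m6

C augmented major seventh has G# as its 5th, and F#7b5 (F# dominant seventh flat five) has E as its 7th.
From G# to E: 8 semitones over a sixth = minor.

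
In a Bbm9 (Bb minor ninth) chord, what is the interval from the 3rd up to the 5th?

major third

Spelling the chord: Bb Db F Ab C.
3rd = Db; 5th = F.
Counting 3 letters and 4 half steps from Db gives a major third.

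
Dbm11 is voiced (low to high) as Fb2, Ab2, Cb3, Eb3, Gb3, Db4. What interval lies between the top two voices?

Those voices are Gb3 and Db4.
From Gb to Db is 7 semitones, exactly the perfect fifth.

P5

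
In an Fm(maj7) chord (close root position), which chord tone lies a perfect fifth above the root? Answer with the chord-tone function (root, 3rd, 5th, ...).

5th

Fm(maj7) is spelled F–A♭–C–E.
The root is F. A perfect fifth above F is C.
C is the chord's 5th.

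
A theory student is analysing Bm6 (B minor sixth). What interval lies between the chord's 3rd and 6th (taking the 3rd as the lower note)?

Spelling the chord: B-D-F#-G#.
That puts D below G#.
4 letter names make it a fourth; at 6 semitones (a half step wider than perfect) the quality is augmented.

augmented fourth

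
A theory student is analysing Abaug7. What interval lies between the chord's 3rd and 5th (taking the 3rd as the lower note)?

Ab7#5 (Ab augmented seventh): Ab, C, E, Gb.
That puts C below E.
Counting 3 letters and 4 half steps from C gives a major third.

major third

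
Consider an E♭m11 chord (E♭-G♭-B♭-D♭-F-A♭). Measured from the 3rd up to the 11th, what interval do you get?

3rd = G♭; 11th = A♭.
G♭ up to A♭ spans 9 letter names and 14 semitones — a major ninth.

major 9th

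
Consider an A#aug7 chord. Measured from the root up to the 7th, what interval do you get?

Spelling the chord: A#, C##, E##, G#.
The root is A# and the 7th is G#.
A# up to G# is 10 semitones, a half step narrower than a major seventh, so the interval is minor.

m7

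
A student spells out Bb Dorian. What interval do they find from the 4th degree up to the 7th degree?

The scale runs Bb C Db Eb F G Ab.
The 4th degree is Eb and the scale degree 7 is Ab.
Eb up to Ab spans 4 letter names and 5 semitones — a perfect fourth.

P4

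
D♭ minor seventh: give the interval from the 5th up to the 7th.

D♭ minor seventh: D♭–F♭–A♭–C♭.
5th = A♭; 7th = C♭.
A♭ up to C♭ is 3 semitones, a half step narrower than a major third, so the interval is minor.

minor 3rd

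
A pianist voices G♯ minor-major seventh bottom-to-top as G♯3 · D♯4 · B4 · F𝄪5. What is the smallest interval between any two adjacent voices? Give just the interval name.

Adjacent intervals: G♯3→D♯4 = perfect fifth; D♯4→B4 = minor sixth; B4→F𝄪5 = augmented fifth.
The smallest is G♯3 to D♯4, a perfect fifth (7 semitones).

P5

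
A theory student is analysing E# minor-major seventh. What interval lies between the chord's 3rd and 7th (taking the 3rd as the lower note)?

E#mM7 (E# minor-major seventh): E#–G#–B#–D##.
That puts G# below D##.
From G# to D##: 8 semitones over a fifth = augmented.

augmented fifth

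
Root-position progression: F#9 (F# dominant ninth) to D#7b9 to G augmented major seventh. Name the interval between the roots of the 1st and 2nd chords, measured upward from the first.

The roots are F# and D#.
From F# to D# is 9 semitones, exactly the major sixth.

major sixth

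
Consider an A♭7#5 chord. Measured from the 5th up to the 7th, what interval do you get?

diminished third

A♭+7 (A♭ augmented seventh): A♭-C-E-G♭.
The 5th is E and the 7th is G♭.
From E to G♭: 2 semitones over a third = diminished.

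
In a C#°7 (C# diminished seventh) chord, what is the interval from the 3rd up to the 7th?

diminished fifth

Spelling the chord: C#, E, G, Bb.
So we need the interval from E up to Bb.
From E to Bb: 6 semitones over a fifth = diminished.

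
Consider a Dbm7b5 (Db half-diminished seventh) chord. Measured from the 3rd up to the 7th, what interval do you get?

perfect fifth

Spelling the chord: Db, Fb, Abb, Cb.
That puts Fb below Cb.
Fb up to Cb spans 5 letter names and 7 semitones — a perfect fifth.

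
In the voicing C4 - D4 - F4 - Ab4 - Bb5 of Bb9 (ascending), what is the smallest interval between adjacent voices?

major 2nd

Adjacent intervals: C4→D4 = major second; D4→F4 = minor third; F4→Ab4 = minor third; Ab4→Bb5 = major ninth.
The smallest is C4 to D4, a major second (2 semitones).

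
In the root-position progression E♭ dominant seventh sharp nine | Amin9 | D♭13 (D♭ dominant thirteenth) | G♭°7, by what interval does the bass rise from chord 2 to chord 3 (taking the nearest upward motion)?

diminished 4th

The roots are A and D♭.
From A to D♭: 4 semitones over a fourth = diminished.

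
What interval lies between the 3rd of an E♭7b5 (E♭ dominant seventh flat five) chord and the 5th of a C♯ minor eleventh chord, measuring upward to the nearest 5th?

augmented unison

E♭7b5 (E♭ dominant seventh flat five) has G as its 3rd, and C♯ minor eleventh has G♯ as its 5th.
1 letter names make it a unison; at 1 semitone (a half step wider than perfect) the quality is augmented.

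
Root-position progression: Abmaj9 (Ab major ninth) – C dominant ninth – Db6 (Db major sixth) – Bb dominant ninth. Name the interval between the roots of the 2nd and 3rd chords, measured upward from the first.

minor second

The roots are C and Db.
C up to Db is 1 semitone, a half step narrower than a major second, so the interval is minor.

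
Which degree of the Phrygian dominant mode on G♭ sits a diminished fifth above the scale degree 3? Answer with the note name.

Fb

The scale is G♭ A𝄫 B♭ C♭ D♭ E𝄫 F♭.
The scale degree 3 is B♭; a diminished fifth above that is F♭ — scale degree 7.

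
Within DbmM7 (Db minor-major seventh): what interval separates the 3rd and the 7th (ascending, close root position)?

augmented fifth

DbmM7 is spelled Db Fb Ab C.
3rd = Fb; 7th = C.
Fb up to C is 8 semitones, a half step wider than a perfect fifth, so the interval is augmented.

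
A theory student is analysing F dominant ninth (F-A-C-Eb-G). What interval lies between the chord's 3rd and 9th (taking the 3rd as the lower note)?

minor seventh

So we need the interval from A up to G.
7 letter names make it a seventh; at 10 semitones (a half step narrower than major) the quality is minor.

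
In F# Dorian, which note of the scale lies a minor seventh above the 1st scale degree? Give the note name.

The scale is F# G# A B C# D# E.
The 1st scale degree is F#; a minor seventh above that is E — scale degree 7.

E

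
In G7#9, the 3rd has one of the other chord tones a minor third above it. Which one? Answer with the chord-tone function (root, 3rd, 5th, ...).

Spelling the chord: G B D F A#.
The 3rd is B. A minor third above B is D.
D is the chord's 5th.

5th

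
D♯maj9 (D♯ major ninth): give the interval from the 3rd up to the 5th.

m3

D♯ major ninth is spelled D♯ F𝄪 A♯ C𝄪 E♯.
3rd = F𝄪; 5th = A♯.
3 letter names make it a third; at 3 semitones (a half step narrower than major) the quality is minor.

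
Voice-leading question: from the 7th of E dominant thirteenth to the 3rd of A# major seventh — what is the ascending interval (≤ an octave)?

E dominant thirteenth has D as its 7th, and A# major seventh has C## as its 3rd.
7 letter names make it a seventh; at 12 semitones (a half step wider than major) the quality is augmented.

augmented 7th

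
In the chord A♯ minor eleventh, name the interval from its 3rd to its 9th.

A♯m11 (A♯ minor eleventh) is spelled A♯, C♯, E♯, G♯, B♯, D♯.
3rd = C♯; 9th = B♯.
From C♯ to B♯ is 11 semitones, exactly the major seventh.

M7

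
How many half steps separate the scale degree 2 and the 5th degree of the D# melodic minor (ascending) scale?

5

The scale is D# E# F# G# A# B# C##.
E# up to A# is a perfect fourth — 5 semitones.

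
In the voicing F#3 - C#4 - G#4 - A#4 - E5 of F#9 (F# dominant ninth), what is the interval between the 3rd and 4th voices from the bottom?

major second

Those voices are G#4 and A#4.
From G# to A# is 2 semitones, exactly the major second.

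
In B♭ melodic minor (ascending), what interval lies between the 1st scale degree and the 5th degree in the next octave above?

The scale runs B♭ C D♭ E♭ F G A.
That puts B♭ below F.
B♭ up to F spans 12 letter names and 19 semitones — a perfect twelfth.

perfect twelfth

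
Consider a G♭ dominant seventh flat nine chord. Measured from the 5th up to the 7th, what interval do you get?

Spelling the chord: G♭-B♭-D♭-F♭-A𝄫.
So we need the interval from D♭ up to F♭.
D♭ up to F♭ is 3 semitones, a half step narrower than a major third, so the interval is minor.

m3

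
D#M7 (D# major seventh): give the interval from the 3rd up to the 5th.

minor third

D#maj7 (D# major seventh): D#–F##–A#–C##.
3rd = F##; 5th = A#.
From F## to A#: 3 semitones over a third = minor.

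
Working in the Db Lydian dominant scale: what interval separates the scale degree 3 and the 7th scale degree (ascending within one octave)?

diminished 5th

Spelling the Db Lydian dominant scale: Db Eb F G Ab Bb Cb.
The scale degree 3 is F and the 7th scale degree is Cb.
5 letter names make it a fifth; at 6 semitones (a half step narrower than perfect) the quality is diminished.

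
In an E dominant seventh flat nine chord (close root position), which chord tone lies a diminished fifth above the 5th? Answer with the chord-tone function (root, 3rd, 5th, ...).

9th

E7b9 (E dominant seventh flat nine): E–G♯–B–D–F.
The 5th is B. A diminished fifth above B is F.
F is the chord's 9th.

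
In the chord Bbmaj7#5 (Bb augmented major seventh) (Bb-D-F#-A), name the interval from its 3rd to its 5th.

major 3rd

So we need the interval from D up to F#.
From D to F# is 4 semitones, exactly the major third.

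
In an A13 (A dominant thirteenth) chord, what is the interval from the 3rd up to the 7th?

diminished fifth

Spelling the chord: A–C♯–E–G–B–F♯.
3rd = C♯; 7th = G.
5 letter names make it a fifth; at 6 semitones (a half step narrower than perfect) the quality is diminished.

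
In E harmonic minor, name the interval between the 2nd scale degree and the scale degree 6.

d5

E harmonic minor: E F♯ G A B C D♯.
The 2nd scale degree is F♯ and the scale degree 6 is C.
5 letter names make it a fifth; at 6 semitones (a half step narrower than perfect) the quality is diminished.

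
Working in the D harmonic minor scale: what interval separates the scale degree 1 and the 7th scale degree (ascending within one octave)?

major seventh

The scale runs D E F G A B♭ C♯.
The scale degree 1 is D and the 7th scale degree is C♯.
Counting 7 letters and 11 half steps from D gives a major seventh.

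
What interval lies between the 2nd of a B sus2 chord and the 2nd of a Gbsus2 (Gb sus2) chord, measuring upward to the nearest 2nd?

B sus2 has C# as its 2nd, and Gbsus2 (Gb sus2) has Ab as its 2nd.
From C# to Ab: 7 semitones over a sixth = diminished.

diminished sixth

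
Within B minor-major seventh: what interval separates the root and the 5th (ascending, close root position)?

B minor-major seventh is spelled B D F# A#.
Root = B; 5th = F#.
B up to F# spans 5 letter names and 7 semitones — a perfect fifth.

perfect fifth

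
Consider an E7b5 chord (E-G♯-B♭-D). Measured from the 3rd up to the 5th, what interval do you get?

diminished third

That puts G♯ below B♭.
3 letter names make it a third; at 2 semitones (a whole step narrower than major) the quality is diminished.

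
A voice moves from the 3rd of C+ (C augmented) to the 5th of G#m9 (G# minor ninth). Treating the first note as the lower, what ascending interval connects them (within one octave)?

major seventh

C+ (C augmented) has E as its 3rd, and G#m9 (G# minor ninth) has D# as its 5th.
Counting 7 letters and 11 half steps from E gives a major seventh.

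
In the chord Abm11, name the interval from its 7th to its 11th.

The chord tones of Abm11 (Ab minor eleventh) are Ab-Cb-Eb-Gb-Bb-Db.
The 7th is Gb and the 11th is Db.
Gb up to Db spans 5 letter names and 7 semitones — a perfect fifth.

P5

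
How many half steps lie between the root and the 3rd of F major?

The chord tones of F major are F, A, C.
F to A is a major third: 4 semitones.

4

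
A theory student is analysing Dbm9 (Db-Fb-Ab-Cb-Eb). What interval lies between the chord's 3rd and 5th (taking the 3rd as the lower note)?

major 3rd

So we need the interval from Fb up to Ab.
Fb up to Ab spans 3 letter names and 4 semitones — a major third.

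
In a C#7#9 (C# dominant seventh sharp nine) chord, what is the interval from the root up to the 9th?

augmented 9th

C#7#9: C#, E#, G#, B, D##.
So we need the interval from C# up to D##.
9 letter names make it a ninth; at 15 semitones (a half step wider than major) the quality is augmented.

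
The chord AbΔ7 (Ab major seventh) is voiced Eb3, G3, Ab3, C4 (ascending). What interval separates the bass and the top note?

The outer voices are Eb3 and C4.
Counting 6 letters and 9 half steps from Eb gives a major sixth.

major sixth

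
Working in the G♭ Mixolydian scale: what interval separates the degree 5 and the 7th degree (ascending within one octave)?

minor third

G♭ mixolydian: G♭ A♭ B♭ C♭ D♭ E♭ F♭.
So we need the interval from D♭ up to F♭.
From D♭ to F♭: 3 semitones over a third = minor.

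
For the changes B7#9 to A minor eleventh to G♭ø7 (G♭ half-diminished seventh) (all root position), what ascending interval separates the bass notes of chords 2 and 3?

diminished seventh

The roots are A and G♭.
7 letter names make it a seventh; at 9 semitones (a whole step narrower than major) the quality is diminished.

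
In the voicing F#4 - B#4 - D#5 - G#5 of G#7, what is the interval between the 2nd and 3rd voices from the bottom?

Those voices are B#4 and D#5.
B# up to D# is 3 semitones, a half step narrower than a major third, so the interval is minor.

m3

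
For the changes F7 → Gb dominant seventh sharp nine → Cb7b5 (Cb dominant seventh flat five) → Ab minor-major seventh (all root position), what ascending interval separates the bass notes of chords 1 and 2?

minor second

The roots are F and Gb.
F up to Gb is 1 semitone, a half step narrower than a major second, so the interval is minor.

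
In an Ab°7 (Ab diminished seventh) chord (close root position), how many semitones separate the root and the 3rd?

Spelling the chord: Ab Cb Ebb Gbb.
Ab to Cb is a minor third: 3 semitones.

3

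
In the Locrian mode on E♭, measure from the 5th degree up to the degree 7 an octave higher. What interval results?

major 10th

E♭ locrian: E♭ F♭ G♭ A♭ B𝄫 C♭ D♭.
5th degree = B𝄫; 7th scale degree (up an octave) = D♭.
B𝄫 up to D♭ spans 10 letter names and 16 semitones — a major tenth.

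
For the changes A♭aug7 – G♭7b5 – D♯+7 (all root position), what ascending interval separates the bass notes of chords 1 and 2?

minor seventh

The roots are A♭ and G♭.
From A♭ to G♭: 10 semitones over a seventh = minor.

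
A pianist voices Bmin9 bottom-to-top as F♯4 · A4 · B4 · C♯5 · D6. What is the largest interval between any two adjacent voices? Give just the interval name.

Adjacent intervals: F♯4→A4 = minor third; A4→B4 = major second; B4→C♯5 = major second; C♯5→D6 = minor ninth.
The largest is C♯5 to D6, a minor ninth (13 semitones).

minor ninth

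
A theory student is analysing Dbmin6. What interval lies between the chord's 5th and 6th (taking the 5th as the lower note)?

The chord tones of Dbm6 are Db-Fb-Ab-Bb.
That puts Ab below Bb.
Counting 2 letters and 2 half steps from Ab gives a major second.

major second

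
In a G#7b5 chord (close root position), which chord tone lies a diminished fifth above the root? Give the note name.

Spelling the chord: G# B# D F#.
The root is G#. A diminished fifth above G# is D.
D is the chord's 5th.

D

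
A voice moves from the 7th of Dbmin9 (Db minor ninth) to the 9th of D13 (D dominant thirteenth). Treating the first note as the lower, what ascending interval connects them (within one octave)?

The 7th of Dbmin9 (Db minor ninth) is Cb; the 9th of D13 (D dominant thirteenth) is E.
3 letter names make it a third; at 5 semitones (a half step wider than major) the quality is augmented.

augmented 3rd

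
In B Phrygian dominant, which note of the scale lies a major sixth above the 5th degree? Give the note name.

The scale is B C D# E F# G A.
The 5th degree is F#; a major sixth above that is D# — scale degree 3.

D#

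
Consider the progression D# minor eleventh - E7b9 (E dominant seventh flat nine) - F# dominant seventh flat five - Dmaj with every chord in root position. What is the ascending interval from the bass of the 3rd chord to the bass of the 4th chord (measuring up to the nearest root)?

minor sixth

The roots are F# and D.
From F# to D: 8 semitones over a sixth = minor.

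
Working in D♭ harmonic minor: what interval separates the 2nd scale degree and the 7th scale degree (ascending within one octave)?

M6

D♭ harmonic minor: D♭ E♭ F♭ G♭ A♭ B𝄫 C.
That puts E♭ below C.
Counting 6 letters and 9 half steps from E♭ gives a major sixth.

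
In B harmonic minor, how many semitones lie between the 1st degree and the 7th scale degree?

11

The scale is B C# D E F# G A#.
B up to A# is a major seventh — 11 semitones.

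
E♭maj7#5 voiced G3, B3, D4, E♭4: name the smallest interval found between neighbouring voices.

minor second

Adjacent intervals: G3→B3 = major third; B3→D4 = minor third; D4→E♭4 = minor second.
The smallest is D4 to E♭4, a minor second (1 semitone).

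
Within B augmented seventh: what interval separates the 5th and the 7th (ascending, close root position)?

B augmented seventh is spelled B D♯ F𝄪 A.
That puts F𝄪 below A.
From F𝄪 to A: 2 semitones over a third = diminished.

diminished third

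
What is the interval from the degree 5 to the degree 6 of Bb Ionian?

Spelling Bb Ionian: Bb C D Eb F G A.
That puts F below G.
Counting 2 letters and 2 half steps from F gives a major second.

major second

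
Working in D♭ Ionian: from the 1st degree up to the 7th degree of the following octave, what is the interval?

major fourteenth

D♭ major: D♭ E♭ F G♭ A♭ B♭ C.
So we need the interval from D♭ up to C.
Counting 14 letters and 23 half steps from D♭ gives a major fourteenth.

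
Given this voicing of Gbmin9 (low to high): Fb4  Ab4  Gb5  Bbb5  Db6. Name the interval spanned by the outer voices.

major thirteenth

The outer voices are Fb4 and Db6.
From Fb to Db is 21 semitones, exactly the major thirteenth.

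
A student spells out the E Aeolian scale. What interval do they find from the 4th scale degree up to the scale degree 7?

perfect fourth

The scale runs E F# G A B C D.
4th scale degree = A; 7th degree = D.
Counting 4 letters and 5 half steps from A gives a perfect fourth.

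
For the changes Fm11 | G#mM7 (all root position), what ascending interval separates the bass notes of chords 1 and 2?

The roots are F and G#.
2 letter names make it a second; at 3 semitones (a half step wider than major) the quality is augmented.

augmented second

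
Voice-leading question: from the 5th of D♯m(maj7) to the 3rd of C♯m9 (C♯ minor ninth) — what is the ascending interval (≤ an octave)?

diminished fifth

The 5th of D♯m(maj7) is A♯; the 3rd of C♯m9 (C♯ minor ninth) is E.
5 letter names make it a fifth; at 6 semitones (a half step narrower than perfect) the quality is diminished.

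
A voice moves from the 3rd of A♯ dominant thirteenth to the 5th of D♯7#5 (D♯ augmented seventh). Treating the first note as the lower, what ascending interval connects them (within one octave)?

M6

A♯ dominant thirteenth has C𝄪 as its 3rd, and D♯7#5 (D♯ augmented seventh) has A𝄪 as its 5th.
From C𝄪 to A𝄪 is 9 semitones, exactly the major sixth.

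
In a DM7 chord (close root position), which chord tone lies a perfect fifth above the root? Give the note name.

DΔ7 (D major seventh): D-F♯-A-C♯.
The root is D. A perfect fifth above D is A.
A is the chord's 5th.

A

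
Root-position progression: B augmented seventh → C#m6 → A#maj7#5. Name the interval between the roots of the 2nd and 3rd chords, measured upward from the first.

major 6th

The roots are C# and A#.
Counting 6 letters and 9 half steps from C# gives a major sixth.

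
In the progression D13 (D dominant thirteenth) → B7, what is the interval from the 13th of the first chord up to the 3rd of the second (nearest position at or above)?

major 3rd

The 13th of D13 (D dominant thirteenth) is B; the 3rd of B7 is D#.
From B to D# is 4 semitones, exactly the major third.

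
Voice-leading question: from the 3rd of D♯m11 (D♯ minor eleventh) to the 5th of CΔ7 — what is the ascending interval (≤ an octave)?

D♯m11 (D♯ minor eleventh) has F♯ as its 3rd, and CΔ7 has G as its 5th.
2 letter names make it a second; at 1 semitone (a half step narrower than major) the quality is minor.

minor second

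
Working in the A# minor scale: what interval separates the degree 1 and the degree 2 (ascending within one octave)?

major 2nd

The scale runs A# B# C# D# E# F# G#.
So we need the interval from A# up to B#.
Counting 2 letters and 2 half steps from A# gives a major second.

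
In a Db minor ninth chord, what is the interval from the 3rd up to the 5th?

major third

Dbm9 is spelled Db Fb Ab Cb Eb.
That puts Fb below Ab.
Fb up to Ab spans 3 letter names and 4 semitones — a major third.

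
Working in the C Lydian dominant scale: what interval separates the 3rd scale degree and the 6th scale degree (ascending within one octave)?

perfect fourth

The scale runs C D E F# G A Bb.
The 3rd scale degree is E and the 6th degree is A.
From E to A is 5 semitones, exactly the perfect fourth.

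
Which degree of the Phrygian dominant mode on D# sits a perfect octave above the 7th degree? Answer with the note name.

The scale is D# E F## G# A# B C#.
The 7th degree is C#; a perfect octave above that is C# — scale degree 7.

C#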